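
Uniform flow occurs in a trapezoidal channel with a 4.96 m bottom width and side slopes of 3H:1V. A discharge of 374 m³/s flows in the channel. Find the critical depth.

At critical depth, Q² T / (g A³) = 1, i.e. A³/T = Q²/g = 374²/9.81 = 14260.
Trying y = 4.61 m: A³/T = 19930 — over.
Trying y = 2.94 m: A³/T = 2942 — short.
Trying y = 4.27 m: A³/T = 14290 — close enough.

y_c = 4.27 m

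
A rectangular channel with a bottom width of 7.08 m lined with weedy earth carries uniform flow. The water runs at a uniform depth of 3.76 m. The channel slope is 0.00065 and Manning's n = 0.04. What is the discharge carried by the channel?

Flow area A = b·y = 7.08 × 3.76 = 26.62 m². Wetted perimeter P = b + 2y = 7.08 + 2×3.76 = 14.6 m.
Hydraulic radius R = A/P = 26.62/14.6 = 1.823 m.
Manning's equation: Q = (1/n) A R^(2/3) S^(1/2) = (1/0.04) × 26.62 × 1.823^(2/3) × 0.00065^(1/2) = 25.3 m³/s.

Q = 25.3 m³/s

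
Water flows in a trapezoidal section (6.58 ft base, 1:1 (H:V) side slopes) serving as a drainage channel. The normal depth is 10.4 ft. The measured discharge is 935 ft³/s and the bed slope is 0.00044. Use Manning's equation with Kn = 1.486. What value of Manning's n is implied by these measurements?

With bottom width b = 6.58 ft and side slope z = 1: A = (b + zy)y = (6.58 + 1×10.4)×10.4 = 176.6 ft²; P = b + 2y√(1+z²) = 6.58 + 2×10.4×1.414 = 36 ft.
Hydraulic radius R = A/P = 176.6/36 = 4.906 ft.
Rearranging Manning's equation: n = (1.486/Q) A R^(2/3) S^(1/2) = (1.486/935) × 176.6 × 4.906^(2/3) × √0.00044 = 0.017.

n = 0.017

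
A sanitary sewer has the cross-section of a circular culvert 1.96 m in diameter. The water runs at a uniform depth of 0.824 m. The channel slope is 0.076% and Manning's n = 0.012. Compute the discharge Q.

For a circular section of diameter D = 1.96 m at depth y = 0.824 m, the central angle is θ = 2 arccos(1 − 2y/D) = 2.822 rad. Then A = (D²/8)(θ − sin θ) = 1.204 m² and P = Dθ/2 = 2.765 m.
Hydraulic radius R = A/P = 1.204/2.765 = 0.4354 m.
Manning's equation: Q = (1/n) A R^(2/3) S^(1/2) = (1/0.012) × 1.204 × 0.4354^(2/3) × 0.00076^(1/2) = 1.59 m³/s.

Q = 1.59 m³/s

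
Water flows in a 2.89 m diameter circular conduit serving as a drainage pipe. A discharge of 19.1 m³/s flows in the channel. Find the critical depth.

At critical depth, Q² T / (g A³) = 1, i.e. A³/T = Q²/g = 19.1²/9.81 = 37.19.
Trying y = 2.44 m: A³/T = 98.42 — too large.
Trying y = 1.35 m: A³/T = 9.414 — too small.
Trying y = 1.93 m: A³/T = 37.05 — close enough.

y_c = 1.93 m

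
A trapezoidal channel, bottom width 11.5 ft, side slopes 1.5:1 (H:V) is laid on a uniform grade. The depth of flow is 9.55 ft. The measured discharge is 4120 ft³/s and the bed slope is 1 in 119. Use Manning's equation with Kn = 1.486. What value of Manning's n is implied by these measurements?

With bottom width b = 11.5 ft and side slope z = 1.5: A = (b + zy)y = (11.5 + 1.5×9.55)×9.55 = 246.6 ft²; P = b + 2y√(1+z²) = 11.5 + 2×9.55×1.803 = 45.93 ft.
Hydraulic radius R = A/P = 246.6/45.93 = 5.369 ft.
Rearranging Manning's equation: n = (1.486/Q) A R^(2/3) S^(1/2) = (1.486/4120) × 246.6 × 5.369^(2/3) × √0.008403 = 0.025.

n = 0.025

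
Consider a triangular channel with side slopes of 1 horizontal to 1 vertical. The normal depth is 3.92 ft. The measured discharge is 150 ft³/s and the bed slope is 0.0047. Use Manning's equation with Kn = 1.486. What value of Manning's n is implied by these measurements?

n = 0.013

For a triangular section with side slope z = 1: A = zy² = 1×3.92² = 15.37 ft²; P = 2y√(1+z²) = 2×3.92×1.414 = 11.09 ft.
Hydraulic radius R = A/P = 15.37/11.09 = 1.386 ft.
Rearranging Manning's equation: n = (1.486/Q) A R^(2/3) S^(1/2) = (1.486/150) × 15.37 × 1.386^(2/3) × √0.0047 = 0.013.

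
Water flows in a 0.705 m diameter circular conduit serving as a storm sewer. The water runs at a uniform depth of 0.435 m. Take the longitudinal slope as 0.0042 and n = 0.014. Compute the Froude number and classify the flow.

subcritical

For a circular section of diameter D = 0.705 m at depth y = 0.435 m, the central angle is θ = 2 arccos(1 − 2y/D) = 3.614 rad. Then A = (D²/8)(θ − sin θ) = 0.2528 m² and P = Dθ/2 = 1.274 m.
Hydraulic radius R = A/P = 0.2528/1.274 = 0.1984 m.
V = (1/n) R^(2/3) √S = (1/0.014) × 0.1984^(2/3) × √0.0042 = 1.575 m/s. Hydraulic depth D_h = A/T = 0.2528/0.6854 = 0.3688 m.
Froude number Fr = V/√(g·D_h) = 1.575/√(9.81×0.3688) = 0.828, which is less than 1, so the flow is subcritical.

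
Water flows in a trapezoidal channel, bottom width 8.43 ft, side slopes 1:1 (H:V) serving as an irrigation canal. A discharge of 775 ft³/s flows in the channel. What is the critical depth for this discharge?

At critical depth, Q² T / (g A³) = 1, i.e. A³/T = Q²/g = 775²/32.2 = 18650.
At y = 6.04 ft: A³/T = 32550 — too large.
At y = 4.54 ft: A³/T = 11660 — too small.
At y = 5.18 ft: A³/T = 18650 — close enough.

y_c = 5.18 ft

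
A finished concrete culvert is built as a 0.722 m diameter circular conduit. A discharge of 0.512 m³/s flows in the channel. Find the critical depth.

y_c = 0.446 m

At critical depth, Q² T / (g A³) = 1, i.e. A³/T = Q²/g = 0.512²/9.81 = 0.02672.
Try y = 0.305 m: A³/T = 0.006234 — low.
Try y = 0.542 m: A³/T = 0.05736 — high.
Try y = 0.446 m: A³/T = 0.02667 — matches.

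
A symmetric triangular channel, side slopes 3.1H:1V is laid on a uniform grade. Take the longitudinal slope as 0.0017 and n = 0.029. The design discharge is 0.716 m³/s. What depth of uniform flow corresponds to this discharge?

y_n = 0.609 m

Manning's equation rearranged: A R^(2/3) = nQ / (1·√S) = 0.029 × 0.716 / (√0.0017) = 0.5036.
Try y = 0.536 m: A R^(2/3) = 0.3582 — low.
Try y = 0.609 m: A R^(2/3) = 0.5035 — ≈ 0.5036.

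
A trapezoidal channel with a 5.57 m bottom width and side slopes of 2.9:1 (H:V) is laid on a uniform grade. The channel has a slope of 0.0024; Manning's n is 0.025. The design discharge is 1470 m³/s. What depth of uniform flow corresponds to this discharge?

y_n = 8.77 m

Manning's equation rearranged: A R^(2/3) = nQ / (1·√S) = 0.025 × 1470 / (√0.0024) = 750.2.
Try y = 6.61 m: A R^(2/3) = 380.2 — short.
Try y = 11.1 m: A R^(2/3) = 1336 — over.
Try y = 8.77 m: A R^(2/3) = 749.8 — matches.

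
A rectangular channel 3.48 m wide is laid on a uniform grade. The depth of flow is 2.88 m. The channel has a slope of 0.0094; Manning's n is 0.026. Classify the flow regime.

Flow area A = b·y = 3.48 × 2.88 = 10.02 m². Wetted perimeter P = b + 2y = 3.48 + 2×2.88 = 9.24 m.
Hydraulic radius R = A/P = 10.02/9.24 = 1.085 m.
V = (1/n) R^(2/3) √S = (1/0.026) × 1.085^(2/3) × √0.0094 = 3.937 m/s. Hydraulic depth D_h = A/T = 10.02/3.48 = 2.88 m.
Froude number Fr = V/√(g·D_h) = 3.937/√(9.81×2.88) = 0.741, which is less than 1, so the flow is subcritical.

subcritical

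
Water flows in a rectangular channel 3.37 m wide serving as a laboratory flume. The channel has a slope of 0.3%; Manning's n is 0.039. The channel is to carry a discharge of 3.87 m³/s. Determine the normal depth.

y_n = 1.08 m

Manning's equation rearranged: A R^(2/3) = nQ / (1·√S) = 0.039 × 3.87 / (√0.003) = 2.756.
Try y = 0.871 m: A R^(2/3) = 2.028 — short.
Try y = 1.2 m: A R^(2/3) = 3.191 — over.
Try y = 1.08 m: A R^(2/3) = 2.754 — matches.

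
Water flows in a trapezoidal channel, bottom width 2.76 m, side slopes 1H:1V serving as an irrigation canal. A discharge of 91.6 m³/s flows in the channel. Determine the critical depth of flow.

At critical depth, Q² T / (g A³) = 1, i.e. A³/T = Q²/g = 91.6²/9.81 = 855.3.
At y = 2.8 m: A³/T = 451.3 — low.
At y = 3.62 m: A³/T = 1232 — high.
At y = 3.3 m: A³/T = 854.4 — matches.

y_c = 3.3 m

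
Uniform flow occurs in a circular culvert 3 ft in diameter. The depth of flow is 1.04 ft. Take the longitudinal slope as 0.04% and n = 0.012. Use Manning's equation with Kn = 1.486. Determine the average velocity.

For a circular section of diameter D = 3 ft at depth y = 1.04 ft, the central angle is θ = 2 arccos(1 − 2y/D) = 2.518 rad. Then A = (D²/8)(θ − sin θ) = 2.176 ft² and P = Dθ/2 = 3.777 ft.
Hydraulic radius R = A/P = 2.176/3.777 = 0.5761 ft.
From Manning's equation, V = (1.486/n) R^(2/3) S^(1/2) = (1.486/0.012) × 0.5761^(2/3) × 0.0004^(1/2) = 1.71 ft/s.

V = 1.71 ft/s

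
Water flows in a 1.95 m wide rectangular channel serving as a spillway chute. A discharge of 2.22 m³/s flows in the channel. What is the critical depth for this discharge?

y_c = 0.509 m

For a rectangular channel, critical depth y_c = (q²/g)^(1/3) where q = Q/b = 2.22/1.95 = 1.138 m²/s.
So y_c = (1.138²/9.81)^(1/3) = 0.509 m.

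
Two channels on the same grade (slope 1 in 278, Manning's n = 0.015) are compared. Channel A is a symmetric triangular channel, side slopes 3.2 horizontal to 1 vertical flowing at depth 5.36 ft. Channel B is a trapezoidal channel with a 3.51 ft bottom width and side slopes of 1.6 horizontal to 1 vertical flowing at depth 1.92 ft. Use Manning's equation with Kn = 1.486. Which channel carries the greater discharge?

Channel A: For a triangular section with side slope z = 3.2: A = zy² = 3.2×5.36² = 91.93 ft²; P = 2y√(1+z²) = 2×5.36×3.353 = 35.94 ft. Hydraulic radius R = A/P = 91.93/35.94 = 2.558 ft. Q_A = (1.486/0.015)·91.93·2.558^(2/3)·√0.003597 = 1022 ft³/s.
Channel B: With bottom width b = 3.51 ft and side slope z = 1.6: A = (b + zy)y = (3.51 + 1.6×1.92)×1.92 = 12.64 ft²; P = b + 2y√(1+z²) = 3.51 + 2×1.92×1.887 = 10.76 ft. Hydraulic radius R = A/P = 12.64/10.76 = 1.175 ft. Q_B = (1.486/0.015)·12.64·1.175^(2/3)·√0.003597 = 83.61 ft³/s.
Q_A = 1022 ft³/s vs Q_B = 83.61 ft³/s, so channel A carries more.

channel A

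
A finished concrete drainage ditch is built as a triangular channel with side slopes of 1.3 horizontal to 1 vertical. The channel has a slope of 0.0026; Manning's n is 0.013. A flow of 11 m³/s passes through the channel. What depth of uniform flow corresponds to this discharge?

y_n = 1.68 m

Manning's equation rearranged: A R^(2/3) = nQ / (1·√S) = 0.013 × 11 / (√0.0026) = 2.804.
At y = 2.05 m: A R^(2/3) = 4.757 — too large.
At y = 1.39 m: A R^(2/3) = 1.688 — too small.
At y = 1.68 m: A R^(2/3) = 2.798 — ≈ 2.804.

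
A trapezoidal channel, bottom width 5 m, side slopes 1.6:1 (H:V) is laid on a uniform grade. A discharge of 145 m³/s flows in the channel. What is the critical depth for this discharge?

y_c = 3.17 m

At critical depth, Q² T / (g A³) = 1, i.e. A³/T = Q²/g = 145²/9.81 = 2143.
Trying y = 3.72 m: A³/T = 4001 — high.
Trying y = 2.27 m: A³/T = 613.5 — low.
Trying y = 3.17 m: A³/T = 2149 — close enough.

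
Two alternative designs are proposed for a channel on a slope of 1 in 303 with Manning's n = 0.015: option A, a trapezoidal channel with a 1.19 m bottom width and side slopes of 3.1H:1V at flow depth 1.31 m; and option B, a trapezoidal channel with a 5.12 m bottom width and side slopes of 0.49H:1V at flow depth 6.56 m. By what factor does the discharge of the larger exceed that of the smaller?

Channel A: With bottom width b = 1.19 m and side slope z = 3.1: A = (b + zy)y = (1.19 + 3.1×1.31)×1.31 = 6.879 m²; P = b + 2y√(1+z²) = 1.19 + 2×1.31×3.257 = 9.724 m. Hydraulic radius R = A/P = 6.879/9.724 = 0.7074 m. Q_A = (1/0.015)·6.879·0.7074^(2/3)·√0.0033 = 20.92 m³/s.
Channel B: With bottom width b = 5.12 m and side slope z = 0.49: A = (b + zy)y = (5.12 + 0.49×6.56)×6.56 = 54.67 m²; P = b + 2y√(1+z²) = 5.12 + 2×6.56×1.114 = 19.73 m. Hydraulic radius R = A/P = 54.67/19.73 = 2.771 m. Q_B = (1/0.015)·54.67·2.771^(2/3)·√0.0033 = 413.1 m³/s.
The larger discharge is 413.1 m³/s and the smaller is 20.92 m³/s; the ratio is 19.8.

19.8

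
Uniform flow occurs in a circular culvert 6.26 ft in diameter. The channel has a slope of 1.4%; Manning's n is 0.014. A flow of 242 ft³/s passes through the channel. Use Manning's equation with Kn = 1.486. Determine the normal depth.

Manning's equation rearranged: A R^(2/3) = nQ / (1.486·√S) = 0.014 × 242 / (1.486 × √0.014) = 19.27.
Trying y = 3.68 ft: A R^(2/3) = 27.01 — over.
Trying y = 2.06 ft: A R^(2/3) = 9.705 — short.
Trying y = 3 ft: A R^(2/3) = 19.29 — matches.

y_n = 3 ft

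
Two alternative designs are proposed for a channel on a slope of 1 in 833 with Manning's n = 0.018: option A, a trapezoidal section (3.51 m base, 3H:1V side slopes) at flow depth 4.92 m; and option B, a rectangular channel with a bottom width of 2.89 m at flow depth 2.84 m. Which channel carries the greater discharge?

Channel A: With bottom width b = 3.51 m and side slope z = 3: A = (b + zy)y = (3.51 + 3×4.92)×4.92 = 89.89 m²; P = b + 2y√(1+z²) = 3.51 + 2×4.92×3.162 = 34.63 m. Hydraulic radius R = A/P = 89.89/34.63 = 2.596 m. Q_A = (1/0.018)·89.89·2.596^(2/3)·√0.0012 = 326.8 m³/s.
Channel B: Flow area A = b·y = 2.89 × 2.84 = 8.208 m². Wetted perimeter P = b + 2y = 2.89 + 2×2.84 = 8.57 m. Hydraulic radius R = A/P = 8.208/8.57 = 0.9577 m. Q_B = (1/0.018)·8.208·0.9577^(2/3)·√0.0012 = 15.35 m³/s.
Q_A = 326.8 m³/s vs Q_B = 15.35 m³/s, so channel A carries more.

channel A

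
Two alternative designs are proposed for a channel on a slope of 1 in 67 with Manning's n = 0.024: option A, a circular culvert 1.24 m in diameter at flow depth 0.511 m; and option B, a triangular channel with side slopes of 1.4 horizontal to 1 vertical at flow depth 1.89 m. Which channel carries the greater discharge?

channel B

Channel A: For a circular section of diameter D = 1.24 m at depth y = 0.511 m, the central angle is θ = 2 arccos(1 − 2y/D) = 2.788 rad. Then A = (D²/8)(θ − sin θ) = 0.4694 m² and P = Dθ/2 = 1.729 m. Hydraulic radius R = A/P = 0.4694/1.729 = 0.2715 m. Q_A = (1/0.024)·0.4694·0.2715^(2/3)·√0.01493 = 1.002 m³/s.
Channel B: For a triangular section with side slope z = 1.4: A = zy² = 1.4×1.89² = 5.001 m²; P = 2y√(1+z²) = 2×1.89×1.72 = 6.503 m. Hydraulic radius R = A/P = 5.001/6.503 = 0.769 m. Q_B = (1/0.024)·5.001·0.769^(2/3)·√0.01493 = 21.37 m³/s.
Q_A = 1.002 m³/s vs Q_B = 21.37 m³/s, so channel B carries more.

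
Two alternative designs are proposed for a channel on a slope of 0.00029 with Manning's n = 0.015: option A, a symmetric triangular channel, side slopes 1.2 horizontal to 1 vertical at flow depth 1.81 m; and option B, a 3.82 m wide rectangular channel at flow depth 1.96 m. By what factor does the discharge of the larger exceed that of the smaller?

Channel A: For a triangular section with side slope z = 1.2: A = zy² = 1.2×1.81² = 3.931 m²; P = 2y√(1+z²) = 2×1.81×1.562 = 5.655 m. Hydraulic radius R = A/P = 3.931/5.655 = 0.6952 m. Q_A = (1/0.015)·3.931·0.6952^(2/3)·√0.00029 = 3.503 m³/s.
Channel B: Flow area A = b·y = 3.82 × 1.96 = 7.487 m². Wetted perimeter P = b + 2y = 3.82 + 2×1.96 = 7.74 m. Hydraulic radius R = A/P = 7.487/7.74 = 0.9673 m. Q_B = (1/0.015)·7.487·0.9673^(2/3)·√0.00029 = 8.314 m³/s.
The larger discharge is 8.314 m³/s and the smaller is 3.503 m³/s; the ratio is 2.37.

2.37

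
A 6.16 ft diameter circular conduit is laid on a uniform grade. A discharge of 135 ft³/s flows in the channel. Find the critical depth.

y_c = 3.12 ft

At critical depth, Q² T / (g A³) = 1, i.e. A³/T = Q²/g = 135²/32.2 = 566.
At y = 2.53 ft: A³/T = 253 — short.
At y = 3.61 ft: A³/T = 985.3 — over.
At y = 3.12 ft: A³/T = 564.3 — ≈ 566.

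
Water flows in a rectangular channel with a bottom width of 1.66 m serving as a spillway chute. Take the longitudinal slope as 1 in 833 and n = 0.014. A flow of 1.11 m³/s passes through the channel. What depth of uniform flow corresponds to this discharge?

Manning's equation rearranged: A R^(2/3) = nQ / (1·√S) = 0.014 × 1.11 / (√0.0012) = 0.4485.
At y = 0.636 m: A R^(2/3) = 0.5344 — high.
At y = 0.483 m: A R^(2/3) = 0.3635 — low.
At y = 0.561 m: A R^(2/3) = 0.449 — ≈ 0.4485.

y_n = 0.561 m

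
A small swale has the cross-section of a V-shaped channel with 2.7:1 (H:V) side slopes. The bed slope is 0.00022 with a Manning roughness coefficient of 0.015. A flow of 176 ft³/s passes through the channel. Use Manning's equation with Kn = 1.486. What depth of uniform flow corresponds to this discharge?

Manning's equation rearranged: A R^(2/3) = nQ / (1.486·√S) = 0.015 × 176 / (1.486 × √0.00022) = 119.8.
Try y = 5.81 ft: A R^(2/3) = 177.8 — over.
Try y = 3.52 ft: A R^(2/3) = 46.72 — short.
Try y = 5.01 ft: A R^(2/3) = 119.8 — close enough.

y_n = 5.01 ft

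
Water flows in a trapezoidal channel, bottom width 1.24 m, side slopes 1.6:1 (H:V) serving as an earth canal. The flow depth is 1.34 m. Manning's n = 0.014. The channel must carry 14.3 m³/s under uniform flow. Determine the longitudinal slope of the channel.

With bottom width b = 1.24 m and side slope z = 1.6: A = (b + zy)y = (1.24 + 1.6×1.34)×1.34 = 4.535 m²; P = b + 2y√(1+z²) = 1.24 + 2×1.34×1.887 = 6.297 m.
Hydraulic radius R = A/P = 4.535/6.297 = 0.7202 m.
From Manning's equation, S = [nQ / (1 A R^(2/3))]² = [0.014 × 14.3 / (1 × 4.535 × 0.7202^(2/3))]² = 0.00302.

S = 0.00302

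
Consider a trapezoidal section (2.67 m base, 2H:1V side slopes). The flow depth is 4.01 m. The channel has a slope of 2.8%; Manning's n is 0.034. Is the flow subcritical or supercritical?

With bottom width b = 2.67 m and side slope z = 2: A = (b + zy)y = (2.67 + 2×4.01)×4.01 = 42.87 m²; P = b + 2y√(1+z²) = 2.67 + 2×4.01×2.236 = 20.6 m.
Hydraulic radius R = A/P = 42.87/20.6 = 2.081 m.
V = (1/n) R^(2/3) √S = (1/0.034) × 2.081^(2/3) × √0.028 = 8.021 m/s. Hydraulic depth D_h = A/T = 42.87/18.71 = 2.291 m.
Froude number Fr = V/√(g·D_h) = 8.021/√(9.81×2.291) = 1.69, which is greater than 1, so the flow is supercritical.

supercritical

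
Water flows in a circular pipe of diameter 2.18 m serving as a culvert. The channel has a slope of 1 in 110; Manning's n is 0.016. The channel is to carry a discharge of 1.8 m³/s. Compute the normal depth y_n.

Manning's equation rearranged: A R^(2/3) = nQ / (1·√S) = 0.016 × 1.8 / (√0.009091) = 0.3021.
At y = 0.372 m: A R^(2/3) = 0.1578 — short.
At y = 0.652 m: A R^(2/3) = 0.4848 — over.
At y = 0.513 m: A R^(2/3) = 0.3025 — matches.

y_n = 0.513 m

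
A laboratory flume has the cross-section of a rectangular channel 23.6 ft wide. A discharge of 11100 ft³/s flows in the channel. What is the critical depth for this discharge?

For a rectangular channel, critical depth y_c = (q²/g)^(1/3) where q = Q/b = 11100/23.6 = 470.3 ft²/s.
So y_c = (470.3²/32.2)^(1/3) = 19 ft.

y_c = 19 ft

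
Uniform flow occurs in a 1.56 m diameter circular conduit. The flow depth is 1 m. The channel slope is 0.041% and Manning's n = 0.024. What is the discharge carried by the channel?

For a circular section of diameter D = 1.56 m at depth y = 1 m, the central angle is θ = 2 arccos(1 − 2y/D) = 3.713 rad. Then A = (D²/8)(θ − sin θ) = 1.294 m² and P = Dθ/2 = 2.896 m.
Hydraulic radius R = A/P = 1.294/2.896 = 0.4468 m.
Manning's equation: Q = (1/n) A R^(2/3) S^(1/2) = (1/0.024) × 1.294 × 0.4468^(2/3) × 0.00041^(1/2) = 0.638 m³/s.

Q = 0.638 m³/s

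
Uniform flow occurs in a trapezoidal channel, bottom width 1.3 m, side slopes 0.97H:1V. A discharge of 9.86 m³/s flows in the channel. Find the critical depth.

At critical depth, Q² T / (g A³) = 1, i.e. A³/T = Q²/g = 9.86²/9.81 = 9.91.
Trying y = 1.13 m: A³/T = 5.684 — too small.
Trying y = 1.31 m: A³/T = 9.942 — ≈ 9.91.

y_c = 1.31 m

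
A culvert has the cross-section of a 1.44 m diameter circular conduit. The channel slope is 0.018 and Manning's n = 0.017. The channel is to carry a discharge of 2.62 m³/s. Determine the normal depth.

y_n = 0.636 m

Manning's equation rearranged: A R^(2/3) = nQ / (1·√S) = 0.017 × 2.62 / (√0.018) = 0.332.
Try y = 0.768 m: A R^(2/3) = 0.4591 — high.
Try y = 0.541 m: A R^(2/3) = 0.2474 — low.
Try y = 0.636 m: A R^(2/3) = 0.3321 — ≈ 0.332.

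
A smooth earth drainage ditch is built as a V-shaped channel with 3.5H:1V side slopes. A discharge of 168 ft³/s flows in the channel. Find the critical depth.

y_c = 2.7 ft

At critical depth, Q² T / (g A³) = 1, i.e. A³/T = Q²/g = 168²/32.2 = 876.5.
At y = 1.86 ft: A³/T = 136.4 — short.
At y = 2.94 ft: A³/T = 1345 — over.
At y = 2.7 ft: A³/T = 878.9 — close enough.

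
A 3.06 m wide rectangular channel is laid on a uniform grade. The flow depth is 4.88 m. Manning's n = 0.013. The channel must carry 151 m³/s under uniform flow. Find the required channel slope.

Flow area A = b·y = 3.06 × 4.88 = 14.93 m². Wetted perimeter P = b + 2y = 3.06 + 2×4.88 = 12.82 m.
Hydraulic radius R = A/P = 14.93/12.82 = 1.165 m.
From Manning's equation, S = [nQ / (1 A R^(2/3))]² = [0.013 × 151 / (1 × 14.93 × 1.165^(2/3))]² = 0.0141.

S = 0.0141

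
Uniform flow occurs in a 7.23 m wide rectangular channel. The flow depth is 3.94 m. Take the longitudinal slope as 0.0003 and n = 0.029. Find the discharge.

Q = 26 m³/s

Flow area A = b·y = 7.23 × 3.94 = 28.49 m². Wetted perimeter P = b + 2y = 7.23 + 2×3.94 = 15.11 m.
Hydraulic radius R = A/P = 28.49/15.11 = 1.885 m.
Manning's equation: Q = (1/n) A R^(2/3) S^(1/2) = (1/0.029) × 28.49 × 1.885^(2/3) × 0.0003^(1/2) = 26 m³/s.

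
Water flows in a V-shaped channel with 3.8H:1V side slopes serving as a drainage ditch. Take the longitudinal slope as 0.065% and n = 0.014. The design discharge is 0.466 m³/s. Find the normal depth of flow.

y_n = 0.436 m

Manning's equation rearranged: A R^(2/3) = nQ / (1·√S) = 0.014 × 0.466 / (√0.00065) = 0.2559.
At y = 0.5 m: A R^(2/3) = 0.3687 — high.
At y = 0.337 m: A R^(2/3) = 0.1288 — low.
At y = 0.436 m: A R^(2/3) = 0.2559 — close enough.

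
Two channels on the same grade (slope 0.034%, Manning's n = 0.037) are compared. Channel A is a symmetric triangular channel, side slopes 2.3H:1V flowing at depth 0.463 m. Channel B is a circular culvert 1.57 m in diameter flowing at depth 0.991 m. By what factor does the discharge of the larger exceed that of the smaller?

4.29

Channel A: For a triangular section with side slope z = 2.3: A = zy² = 2.3×0.463² = 0.493 m²; P = 2y√(1+z²) = 2×0.463×2.508 = 2.322 m. Hydraulic radius R = A/P = 0.493/2.322 = 0.2123 m. Q_A = (1/0.037)·0.493·0.2123^(2/3)·√0.00034 = 0.08744 m³/s.
Channel B: For a circular section of diameter D = 1.57 m at depth y = 0.991 m, the central angle is θ = 2 arccos(1 − 2y/D) = 3.673 rad. Then A = (D²/8)(θ − sin θ) = 1.288 m² and P = Dθ/2 = 2.883 m. Hydraulic radius R = A/P = 1.288/2.883 = 0.4466 m. Q_B = (1/0.037)·1.288·0.4466^(2/3)·√0.00034 = 0.3749 m³/s.
The larger discharge is 0.3749 m³/s and the smaller is 0.08744 m³/s; the ratio is 4.29.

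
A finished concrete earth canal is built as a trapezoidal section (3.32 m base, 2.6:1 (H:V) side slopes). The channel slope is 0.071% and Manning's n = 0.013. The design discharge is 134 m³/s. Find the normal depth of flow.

Manning's equation rearranged: A R^(2/3) = nQ / (1·√S) = 0.013 × 134 / (√0.00071) = 65.38.
Trying y = 4.35 m: A R^(2/3) = 111.2 — over.
Trying y = 2.47 m: A R^(2/3) = 30.24 — short.
Trying y = 3.47 m: A R^(2/3) = 65.48 — ≈ 65.38.

y_n = 3.47 m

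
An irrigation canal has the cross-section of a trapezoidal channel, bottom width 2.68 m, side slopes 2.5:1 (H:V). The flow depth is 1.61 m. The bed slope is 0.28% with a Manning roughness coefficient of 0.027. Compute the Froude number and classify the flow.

With bottom width b = 2.68 m and side slope z = 2.5: A = (b + zy)y = (2.68 + 2.5×1.61)×1.61 = 10.8 m²; P = b + 2y√(1+z²) = 2.68 + 2×1.61×2.693 = 11.35 m.
Hydraulic radius R = A/P = 10.8/11.35 = 0.9511 m.
V = (1/n) R^(2/3) √S = (1/0.027) × 0.9511^(2/3) × √0.0028 = 1.895 m/s. Hydraulic depth D_h = A/T = 10.8/10.73 = 1.006 m.
Froude number Fr = V/√(g·D_h) = 1.895/√(9.81×1.006) = 0.603, which is less than 1, so the flow is subcritical.

subcritical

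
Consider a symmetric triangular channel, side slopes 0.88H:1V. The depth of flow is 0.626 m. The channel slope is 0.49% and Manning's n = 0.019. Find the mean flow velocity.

For a triangular section with side slope z = 0.88: A = zy² = 0.88×0.626² = 0.3449 m²; P = 2y√(1+z²) = 2×0.626×1.332 = 1.668 m.
Hydraulic radius R = A/P = 0.3449/1.668 = 0.2068 m.
From Manning's equation, V = (1/n) R^(2/3) S^(1/2) = (1/0.019) × 0.2068^(2/3) × 0.0049^(1/2) = 1.29 m/s.

V = 1.29 m/s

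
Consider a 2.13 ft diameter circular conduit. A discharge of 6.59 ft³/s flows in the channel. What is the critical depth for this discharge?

y_c = 0.892 ft

At critical depth, Q² T / (g A³) = 1, i.e. A³/T = Q²/g = 6.59²/32.2 = 1.349.
Try y = 1.13 ft: A³/T = 3.329 — high.
Try y = 0.892 ft: A³/T = 1.347 — ≈ 1.349.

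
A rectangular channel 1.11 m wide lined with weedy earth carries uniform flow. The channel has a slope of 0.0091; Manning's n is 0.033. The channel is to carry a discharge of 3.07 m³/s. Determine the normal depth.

Manning's equation rearranged: A R^(2/3) = nQ / (1·√S) = 0.033 × 3.07 / (√0.0091) = 1.062.
At y = 1.42 m: A R^(2/3) = 0.8543 — short.
At y = 1.71 m: A R^(2/3) = 1.063 — ≈ 1.062.

y_n = 1.71 m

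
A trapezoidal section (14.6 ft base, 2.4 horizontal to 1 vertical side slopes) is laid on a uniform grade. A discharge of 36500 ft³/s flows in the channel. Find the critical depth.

y_c = 24.2 ft

At critical depth, Q² T / (g A³) = 1, i.e. A³/T = Q²/g = 36500²/32.2 = 41370000.
Try y = 27.5 ft: A³/T = 74280000 — high.
Try y = 17.1 ft: A³/T = 8909000 — low.
Try y = 24.2 ft: A³/T = 41610000 — matches.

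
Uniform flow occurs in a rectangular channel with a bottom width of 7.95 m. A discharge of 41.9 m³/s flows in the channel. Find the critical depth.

For a rectangular channel, critical depth y_c = (q²/g)^(1/3) where q = Q/b = 41.9/7.95 = 5.27 m²/s.
So y_c = (5.27²/9.81)^(1/3) = 1.41 m.

y_c = 1.41 m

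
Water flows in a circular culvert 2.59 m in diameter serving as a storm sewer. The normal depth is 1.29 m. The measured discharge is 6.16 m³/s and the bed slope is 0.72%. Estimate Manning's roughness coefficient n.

n = 0.027

For a circular section of diameter D = 2.59 m at depth y = 1.29 m, the central angle is θ = 2 arccos(1 − 2y/D) = 3.134 rad. Then A = (D²/8)(θ − sin θ) = 2.621 m² and P = Dθ/2 = 4.058 m.
Hydraulic radius R = A/P = 2.621/4.058 = 0.6459 m.
Rearranging Manning's equation: n = (1/Q) A R^(2/3) S^(1/2) = (1/6.16) × 2.621 × 0.6459^(2/3) × √0.0072 = 0.027.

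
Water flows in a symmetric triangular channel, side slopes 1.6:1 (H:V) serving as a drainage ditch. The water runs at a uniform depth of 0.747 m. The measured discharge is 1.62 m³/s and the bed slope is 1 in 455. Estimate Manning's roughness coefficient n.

For a triangular section with side slope z = 1.6: A = zy² = 1.6×0.747² = 0.8928 m²; P = 2y√(1+z²) = 2×0.747×1.887 = 2.819 m.
Hydraulic radius R = A/P = 0.8928/2.819 = 0.3167 m.
Rearranging Manning's equation: n = (1/Q) A R^(2/3) S^(1/2) = (1/1.62) × 0.8928 × 0.3167^(2/3) × √0.002198 = 0.012.

n = 0.012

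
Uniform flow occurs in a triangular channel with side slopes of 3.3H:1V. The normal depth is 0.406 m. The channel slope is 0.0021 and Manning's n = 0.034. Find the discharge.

Q = 0.246 m³/s

For a triangular section with side slope z = 3.3: A = zy² = 3.3×0.406² = 0.544 m²; P = 2y√(1+z²) = 2×0.406×3.448 = 2.8 m.
Hydraulic radius R = A/P = 0.544/2.8 = 0.1943 m.
Manning's equation: Q = (1/n) A R^(2/3) S^(1/2) = (1/0.034) × 0.544 × 0.1943^(2/3) × 0.0021^(1/2) = 0.246 m³/s.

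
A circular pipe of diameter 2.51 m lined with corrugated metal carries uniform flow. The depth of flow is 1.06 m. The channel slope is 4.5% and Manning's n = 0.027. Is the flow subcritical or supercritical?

For a circular section of diameter D = 2.51 m at depth y = 1.06 m, the central angle is θ = 2 arccos(1 − 2y/D) = 2.83 rad. Then A = (D²/8)(θ − sin θ) = 1.987 m² and P = Dθ/2 = 3.551 m.
Hydraulic radius R = A/P = 1.987/3.551 = 0.5594 m.
V = (1/n) R^(2/3) √S = (1/0.027) × 0.5594^(2/3) × √0.045 = 5.334 m/s. Hydraulic depth D_h = A/T = 1.987/2.48 = 0.8012 m.
Froude number Fr = V/√(g·D_h) = 5.334/√(9.81×0.8012) = 1.9, which is greater than 1, so the flow is supercritical.

supercritical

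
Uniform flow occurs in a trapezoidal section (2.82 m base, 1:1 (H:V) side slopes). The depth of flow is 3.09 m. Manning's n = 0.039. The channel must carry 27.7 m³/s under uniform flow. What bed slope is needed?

With bottom width b = 2.82 m and side slope z = 1: A = (b + zy)y = (2.82 + 1×3.09)×3.09 = 18.26 m²; P = b + 2y√(1+z²) = 2.82 + 2×3.09×1.414 = 11.56 m.
Hydraulic radius R = A/P = 18.26/11.56 = 1.58 m.
From Manning's equation, S = [nQ / (1 A R^(2/3))]² = [0.039 × 27.7 / (1 × 18.26 × 1.58^(2/3))]² = 0.0019.

S = 0.0019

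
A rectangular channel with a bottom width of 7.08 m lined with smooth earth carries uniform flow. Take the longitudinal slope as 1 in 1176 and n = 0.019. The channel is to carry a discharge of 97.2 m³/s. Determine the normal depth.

Manning's equation rearranged: A R^(2/3) = nQ / (1·√S) = 0.019 × 97.2 / (√0.0008503) = 63.33.
At y = 6.52 m: A R^(2/3) = 80.3 — too large.
At y = 5.39 m: A R^(2/3) = 63.31 — ≈ 63.33.

y_n = 5.39 m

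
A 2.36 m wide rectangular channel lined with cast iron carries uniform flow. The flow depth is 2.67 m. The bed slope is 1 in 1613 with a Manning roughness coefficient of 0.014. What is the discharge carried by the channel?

Q = 9.8 m³/s

Flow area A = b·y = 2.36 × 2.67 = 6.301 m². Wetted perimeter P = b + 2y = 2.36 + 2×2.67 = 7.7 m.
Hydraulic radius R = A/P = 6.301/7.7 = 0.8183 m.
Manning's equation: Q = (1/n) A R^(2/3) S^(1/2) = (1/0.014) × 6.301 × 0.8183^(2/3) × 0.00062^(1/2) = 9.8 m³/s.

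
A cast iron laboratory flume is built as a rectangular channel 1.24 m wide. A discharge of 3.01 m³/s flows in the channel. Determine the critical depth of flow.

y_c = 0.844 m

For a rectangular channel, critical depth y_c = (q²/g)^(1/3) where q = Q/b = 3.01/1.24 = 2.427 m²/s.
So y_c = (2.427²/9.81)^(1/3) = 0.844 m.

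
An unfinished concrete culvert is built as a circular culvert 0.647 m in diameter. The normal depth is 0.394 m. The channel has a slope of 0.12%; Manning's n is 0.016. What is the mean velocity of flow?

V = 0.693 m/s

For a circular section of diameter D = 0.647 m at depth y = 0.394 m, the central angle is θ = 2 arccos(1 − 2y/D) = 3.581 rad. Then A = (D²/8)(θ − sin θ) = 0.2096 m² and P = Dθ/2 = 1.158 m.
Hydraulic radius R = A/P = 0.2096/1.158 = 0.181 m.
From Manning's equation, V = (1/n) R^(2/3) S^(1/2) = (1/0.016) × 0.181^(2/3) × 0.0012^(1/2) = 0.693 m/s.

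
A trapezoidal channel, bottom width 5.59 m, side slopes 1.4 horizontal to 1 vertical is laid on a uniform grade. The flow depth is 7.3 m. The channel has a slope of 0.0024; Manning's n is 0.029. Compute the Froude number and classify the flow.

subcritical

With bottom width b = 5.59 m and side slope z = 1.4: A = (b + zy)y = (5.59 + 1.4×7.3)×7.3 = 115.4 m²; P = b + 2y√(1+z²) = 5.59 + 2×7.3×1.72 = 30.71 m.
Hydraulic radius R = A/P = 115.4/30.71 = 3.758 m.
V = (1/n) R^(2/3) √S = (1/0.029) × 3.758^(2/3) × √0.0024 = 4.084 m/s. Hydraulic depth D_h = A/T = 115.4/26.03 = 4.434 m.
Froude number Fr = V/√(g·D_h) = 4.084/√(9.81×4.434) = 0.619, which is less than 1, so the flow is subcritical.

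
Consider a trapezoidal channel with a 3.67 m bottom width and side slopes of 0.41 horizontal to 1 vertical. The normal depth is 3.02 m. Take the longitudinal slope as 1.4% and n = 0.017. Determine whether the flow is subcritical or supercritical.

supercritical

With bottom width b = 3.67 m and side slope z = 0.41: A = (b + zy)y = (3.67 + 0.41×3.02)×3.02 = 14.82 m²; P = b + 2y√(1+z²) = 3.67 + 2×3.02×1.081 = 10.2 m.
Hydraulic radius R = A/P = 14.82/10.2 = 1.454 m.
V = (1/n) R^(2/3) √S = (1/0.017) × 1.454^(2/3) × √0.014 = 8.931 m/s. Hydraulic depth D_h = A/T = 14.82/6.146 = 2.412 m.
Froude number Fr = V/√(g·D_h) = 8.931/√(9.81×2.412) = 1.84, which is greater than 1, so the flow is supercritical.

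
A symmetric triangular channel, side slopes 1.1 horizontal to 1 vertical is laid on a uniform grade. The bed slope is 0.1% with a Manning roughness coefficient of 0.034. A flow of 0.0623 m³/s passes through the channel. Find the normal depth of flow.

Manning's equation rearranged: A R^(2/3) = nQ / (1·√S) = 0.034 × 0.0623 / (√0.001) = 0.06698.
At y = 0.566 m: A R^(2/3) = 0.1243 — over.
At y = 0.389 m: A R^(2/3) = 0.04571 — short.
At y = 0.449 m: A R^(2/3) = 0.06701 — close enough.

y_n = 0.449 m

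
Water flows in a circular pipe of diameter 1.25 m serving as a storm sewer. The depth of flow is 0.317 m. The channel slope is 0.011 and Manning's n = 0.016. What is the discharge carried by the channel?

For a circular section of diameter D = 1.25 m at depth y = 0.317 m, the central angle is θ = 2 arccos(1 − 2y/D) = 2.111 rad. Then A = (D²/8)(θ − sin θ) = 0.2448 m² and P = Dθ/2 = 1.319 m.
Hydraulic radius R = A/P = 0.2448/1.319 = 0.1855 m.
Manning's equation: Q = (1/n) A R^(2/3) S^(1/2) = (1/0.016) × 0.2448 × 0.1855^(2/3) × 0.011^(1/2) = 0.522 m³/s.

Q = 0.522 m³/s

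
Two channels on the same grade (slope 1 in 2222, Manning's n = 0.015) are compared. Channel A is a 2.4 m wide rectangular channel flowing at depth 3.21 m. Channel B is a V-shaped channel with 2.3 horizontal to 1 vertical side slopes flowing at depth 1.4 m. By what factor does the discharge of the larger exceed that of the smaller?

2.1

Channel A: Flow area A = b·y = 2.4 × 3.21 = 7.704 m². Wetted perimeter P = b + 2y = 2.4 + 2×3.21 = 8.82 m. Hydraulic radius R = A/P = 7.704/8.82 = 0.8735 m. Q_A = (1/0.015)·7.704·0.8735^(2/3)·√0.00045 = 9.956 m³/s.
Channel B: For a triangular section with side slope z = 2.3: A = zy² = 2.3×1.4² = 4.508 m²; P = 2y√(1+z²) = 2×1.4×2.508 = 7.022 m. Hydraulic radius R = A/P = 4.508/7.022 = 0.6419 m. Q_B = (1/0.015)·4.508·0.6419^(2/3)·√0.00045 = 4.744 m³/s.
The larger discharge is 9.956 m³/s and the smaller is 4.744 m³/s; the ratio is 2.1.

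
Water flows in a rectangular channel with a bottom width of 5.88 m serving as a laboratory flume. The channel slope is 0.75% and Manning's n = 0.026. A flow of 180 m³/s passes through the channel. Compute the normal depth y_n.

Manning's equation rearranged: A R^(2/3) = nQ / (1·√S) = 0.026 × 180 / (√0.0075) = 54.04.
At y = 7.44 m: A R^(2/3) = 71.91 — too large.
At y = 4.59 m: A R^(2/3) = 39.82 — too small.
At y = 5.87 m: A R^(2/3) = 54.04 — ≈ 54.04.

y_n = 5.87 m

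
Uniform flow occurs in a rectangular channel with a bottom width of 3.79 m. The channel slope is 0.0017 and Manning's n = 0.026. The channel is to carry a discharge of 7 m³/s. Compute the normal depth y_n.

y_n = 1.36 m

Manning's equation rearranged: A R^(2/3) = nQ / (1·√S) = 0.026 × 7 / (√0.0017) = 4.414.
Try y = 1.01 m: A R^(2/3) = 2.898 — too small.
Try y = 1.36 m: A R^(2/3) = 4.411 — ≈ 4.414.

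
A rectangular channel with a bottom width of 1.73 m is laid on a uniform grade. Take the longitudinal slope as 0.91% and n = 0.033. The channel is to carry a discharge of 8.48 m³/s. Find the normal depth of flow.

Manning's equation rearranged: A R^(2/3) = nQ / (1·√S) = 0.033 × 8.48 / (√0.0091) = 2.934.
Try y = 1.99 m: A R^(2/3) = 2.457 — low.
Try y = 2.57 m: A R^(2/3) = 3.327 — high.
Try y = 2.31 m: A R^(2/3) = 2.935 — matches.

y_n = 2.31 m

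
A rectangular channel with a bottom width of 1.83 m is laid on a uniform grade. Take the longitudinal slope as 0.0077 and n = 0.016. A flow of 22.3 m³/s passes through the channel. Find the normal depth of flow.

Manning's equation rearranged: A R^(2/3) = nQ / (1·√S) = 0.016 × 22.3 / (√0.0077) = 4.066.
Trying y = 2.16 m: A R^(2/3) = 2.944 — too small.
Trying y = 2.84 m: A R^(2/3) = 4.066 — matches.

y_n = 2.84 m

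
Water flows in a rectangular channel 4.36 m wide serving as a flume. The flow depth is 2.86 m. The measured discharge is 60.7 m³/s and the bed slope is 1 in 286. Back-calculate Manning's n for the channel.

Flow area A = b·y = 4.36 × 2.86 = 12.47 m². Wetted perimeter P = b + 2y = 4.36 + 2×2.86 = 10.08 m.
Hydraulic radius R = A/P = 12.47/10.08 = 1.237 m.
Rearranging Manning's equation: n = (1/Q) A R^(2/3) S^(1/2) = (1/60.7) × 12.47 × 1.237^(2/3) × √0.003497 = 0.014.

n = 0.014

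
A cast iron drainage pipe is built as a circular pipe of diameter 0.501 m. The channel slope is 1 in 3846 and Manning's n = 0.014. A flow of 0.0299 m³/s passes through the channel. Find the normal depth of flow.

y_n = 0.258 m

Manning's equation rearranged: A R^(2/3) = nQ / (1·√S) = 0.014 × 0.0299 / (√0.00026) = 0.02596.
Try y = 0.319 m: A R^(2/3) = 0.03623 — over.
Try y = 0.258 m: A R^(2/3) = 0.02593 — close enough.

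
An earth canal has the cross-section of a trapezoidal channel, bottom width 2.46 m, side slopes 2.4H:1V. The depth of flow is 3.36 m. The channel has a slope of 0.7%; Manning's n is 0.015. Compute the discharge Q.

With bottom width b = 2.46 m and side slope z = 2.4: A = (b + zy)y = (2.46 + 2.4×3.36)×3.36 = 35.36 m²; P = b + 2y√(1+z²) = 2.46 + 2×3.36×2.6 = 19.93 m.
Hydraulic radius R = A/P = 35.36/19.93 = 1.774 m.
Manning's equation: Q = (1/n) A R^(2/3) S^(1/2) = (1/0.015) × 35.36 × 1.774^(2/3) × 0.007^(1/2) = 289 m³/s.

Q = 289 m³/s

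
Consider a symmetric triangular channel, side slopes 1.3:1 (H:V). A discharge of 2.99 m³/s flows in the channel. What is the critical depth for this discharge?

y_c = 1.02 m

At critical depth, Q² T / (g A³) = 1, i.e. A³/T = Q²/g = 2.99²/9.81 = 0.9113.
Try y = 0.807 m: A³/T = 0.2892 — too small.
Try y = 1.24 m: A³/T = 2.477 — too large.
Try y = 1.02 m: A³/T = 0.9329 — ≈ 0.9113.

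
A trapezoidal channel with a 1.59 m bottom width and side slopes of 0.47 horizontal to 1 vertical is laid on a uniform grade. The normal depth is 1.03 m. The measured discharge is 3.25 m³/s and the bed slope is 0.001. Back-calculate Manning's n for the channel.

n = 0.014

With bottom width b = 1.59 m and side slope z = 0.47: A = (b + zy)y = (1.59 + 0.47×1.03)×1.03 = 2.136 m²; P = b + 2y√(1+z²) = 1.59 + 2×1.03×1.105 = 3.866 m.
Hydraulic radius R = A/P = 2.136/3.866 = 0.5526 m.
Rearranging Manning's equation: n = (1/Q) A R^(2/3) S^(1/2) = (1/3.25) × 2.136 × 0.5526^(2/3) × √0.001 = 0.014.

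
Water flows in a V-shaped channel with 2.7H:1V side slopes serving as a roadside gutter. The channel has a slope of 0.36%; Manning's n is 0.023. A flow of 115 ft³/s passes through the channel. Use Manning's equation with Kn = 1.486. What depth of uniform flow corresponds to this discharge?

y_n = 2.97 ft

Manning's equation rearranged: A R^(2/3) = nQ / (1.486·√S) = 0.023 × 115 / (1.486 × √0.0036) = 29.67.
Try y = 2.23 ft: A R^(2/3) = 13.83 — too small.
Try y = 3.28 ft: A R^(2/3) = 38.7 — too large.
Try y = 2.97 ft: A R^(2/3) = 29.7 — matches.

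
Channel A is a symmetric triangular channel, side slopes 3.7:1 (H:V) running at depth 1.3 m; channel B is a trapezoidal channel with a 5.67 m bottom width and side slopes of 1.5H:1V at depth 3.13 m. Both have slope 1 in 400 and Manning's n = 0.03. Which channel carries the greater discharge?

channel B

Channel A: For a triangular section with side slope z = 3.7: A = zy² = 3.7×1.3² = 6.253 m²; P = 2y√(1+z²) = 2×1.3×3.833 = 9.965 m. Hydraulic radius R = A/P = 6.253/9.965 = 0.6275 m. Q_A = (1/0.03)·6.253·0.6275^(2/3)·√0.0025 = 7.638 m³/s.
Channel B: With bottom width b = 5.67 m and side slope z = 1.5: A = (b + zy)y = (5.67 + 1.5×3.13)×3.13 = 32.44 m²; P = b + 2y√(1+z²) = 5.67 + 2×3.13×1.803 = 16.96 m. Hydraulic radius R = A/P = 32.44/16.96 = 1.913 m. Q_B = (1/0.03)·32.44·1.913^(2/3)·√0.0025 = 83.34 m³/s.
Q_A = 7.638 m³/s vs Q_B = 83.34 m³/s, so channel B carries more.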